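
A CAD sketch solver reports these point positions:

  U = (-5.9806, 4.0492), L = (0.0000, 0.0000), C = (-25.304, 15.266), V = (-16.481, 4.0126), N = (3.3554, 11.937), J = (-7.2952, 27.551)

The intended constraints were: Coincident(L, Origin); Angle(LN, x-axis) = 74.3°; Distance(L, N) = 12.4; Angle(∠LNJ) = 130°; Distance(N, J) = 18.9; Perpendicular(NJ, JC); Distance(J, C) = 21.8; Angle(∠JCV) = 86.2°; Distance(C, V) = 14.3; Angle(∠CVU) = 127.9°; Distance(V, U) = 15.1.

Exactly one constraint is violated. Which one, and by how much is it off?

Distance(V, U) = 15.1 — off by 4.60.

L = (0.00, 0.00) ✓; LN at 74.30° ✓; |LN| = 12.40 ✓; ∠LNJ = 130.0° ✓; |NJ| = 18.90 ✓; ∠(NJ, JC) = 90.00° ✓; |JC| = 21.80 ✓; ∠JCV = 86.20° ✓; |CV| = 14.30 ✓; ∠CVU = 127.9° ✓; |VU| = 10.50 ✗.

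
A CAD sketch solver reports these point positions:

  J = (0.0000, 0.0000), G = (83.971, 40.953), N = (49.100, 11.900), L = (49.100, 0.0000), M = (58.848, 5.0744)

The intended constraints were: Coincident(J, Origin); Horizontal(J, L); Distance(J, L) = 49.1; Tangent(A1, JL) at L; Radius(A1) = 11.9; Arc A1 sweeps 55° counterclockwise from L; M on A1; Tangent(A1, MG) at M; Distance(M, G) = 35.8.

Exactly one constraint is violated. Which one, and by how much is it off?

Distance(M, G) = 35.8 — off by 8.00.

J = (0.00, 0.00) ✓; J.y = 0.00, L.y = 0.00 ✓; |JL| = 49.10 ✓; ∠(NL, LJ) = 90.00° ✓; |NL| = 11.90 ✓; bearing(N→M) − bearing(N→L) = 55.00° ✓; |NM| = 11.90 ✓; ∠(NM, MG) = 90.00° ✓; |MG| = 43.80 ✗.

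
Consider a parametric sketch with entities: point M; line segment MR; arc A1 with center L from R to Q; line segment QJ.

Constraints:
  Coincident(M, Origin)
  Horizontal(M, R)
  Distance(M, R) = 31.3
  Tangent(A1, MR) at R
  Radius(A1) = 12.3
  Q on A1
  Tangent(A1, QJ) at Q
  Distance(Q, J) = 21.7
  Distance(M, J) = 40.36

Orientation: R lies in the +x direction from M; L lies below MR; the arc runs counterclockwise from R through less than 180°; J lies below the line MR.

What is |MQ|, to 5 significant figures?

23.115

Checks: |LQ| = 12.30 ✓; ∠(LQ, QJ) = 90.00° ✓; |QJ| = 21.70 ✓; |MJ| = 40.36 ✓.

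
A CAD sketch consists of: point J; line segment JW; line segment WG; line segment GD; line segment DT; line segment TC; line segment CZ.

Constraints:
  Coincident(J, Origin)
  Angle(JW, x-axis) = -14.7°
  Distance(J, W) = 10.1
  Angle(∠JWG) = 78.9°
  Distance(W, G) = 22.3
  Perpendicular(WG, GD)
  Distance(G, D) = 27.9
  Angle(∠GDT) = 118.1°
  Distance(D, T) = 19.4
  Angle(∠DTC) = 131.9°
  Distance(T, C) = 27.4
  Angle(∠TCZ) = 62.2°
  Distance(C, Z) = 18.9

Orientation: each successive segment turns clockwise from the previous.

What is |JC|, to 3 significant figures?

28.7

J is at the origin; JW runs at -14.7° with length 10.1, so W = (9.77, -2.56). ∠JWG = 78.9° gives WG at -116° from the x-axis; with |WG| = 22.3, G = (0.0638, -22.6). The perpendicularity gives GD at right angles to WG, so GD runs at 154°; with |GD| = 27.9, D = (-25.1, -10.5). ∠GDT = 118.1° gives DT at 92.3° from the x-axis; with |DT| = 19.4, T = (-25.8, 8.89). ∠DTC = 131.9° gives TC at 44.2° from the x-axis; with |TC| = 27.4, C = (-6.19, 28.0). Then |JC| = |C − J| = 28.7.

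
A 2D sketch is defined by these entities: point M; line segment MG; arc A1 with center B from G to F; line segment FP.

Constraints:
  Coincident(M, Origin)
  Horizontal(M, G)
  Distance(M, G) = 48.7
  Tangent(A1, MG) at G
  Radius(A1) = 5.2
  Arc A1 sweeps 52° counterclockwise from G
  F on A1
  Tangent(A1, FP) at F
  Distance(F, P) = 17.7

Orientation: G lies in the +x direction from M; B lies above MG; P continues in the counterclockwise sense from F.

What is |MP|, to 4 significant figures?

65.66

M is at the origin; M and G share the same y with |MG| = 48.7 and G on the +x side, so G = (48.70, 0.000). Tangency of A1 to MG means the radius BG is perpendicular to MG, so B = G + (0, 5.2) = (48.70, 5.200). On A1, G sits at bearing -90° from B; a 52° counterclockwise sweep puts F at bearing -38°, so F = B + 5.2·(cos -38°, sin -38°) = (52.80, 1.999). A1 meets FP tangentially, so BF is at right angles to FP, so FP runs along (−sin -38°, cos -38°); with |FP| = 17.7, P = (63.69, 15.95). Then |MP| = |P − M| = 65.66.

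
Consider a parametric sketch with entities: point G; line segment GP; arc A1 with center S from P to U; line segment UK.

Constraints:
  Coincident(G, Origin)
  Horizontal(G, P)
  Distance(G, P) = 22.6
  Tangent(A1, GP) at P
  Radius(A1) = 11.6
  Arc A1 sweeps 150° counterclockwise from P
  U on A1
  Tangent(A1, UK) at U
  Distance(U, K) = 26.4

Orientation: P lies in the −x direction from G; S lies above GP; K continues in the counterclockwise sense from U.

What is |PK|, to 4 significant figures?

38.80

G is at the origin; GP is horizontal with |GP| = 22.6 and P on the −x side, so P = (-22.60, 0.000). A1 meets GP tangentially, so SP is at right angles to GP, so S = P + (0, 11.6) = (-22.60, 11.60). On A1, P sits at bearing -90° from S; a 150° counterclockwise sweep puts U at bearing 60°, so U = S + 11.6·(cos 60°, sin 60°) = (-16.80, 21.65). Since A1 is tangent to UK there, SU ⟂ UK, so UK runs along (−sin 60°, cos 60°); with |UK| = 26.4, K = (-39.66, 34.85). Then |PK| = |K − P| = 38.80.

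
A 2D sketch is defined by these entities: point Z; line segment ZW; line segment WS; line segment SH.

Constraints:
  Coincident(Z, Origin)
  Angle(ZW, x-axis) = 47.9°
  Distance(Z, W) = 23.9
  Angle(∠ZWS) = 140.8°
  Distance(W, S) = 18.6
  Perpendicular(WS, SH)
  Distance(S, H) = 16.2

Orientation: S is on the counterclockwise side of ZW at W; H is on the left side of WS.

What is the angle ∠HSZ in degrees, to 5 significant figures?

67.857°

∠ZWS = 140.8°, so WS runs at 47.9° + (180° − 140.8°) = 87.100° from the x-axis; with |WS| = 18.6, S = W + 18.6·(cos 87.100°, sin 87.100°) = (16.964, 36.309). The perpendicularity gives SH at right angles to WS; with |SH| = 16.2 on the left of WS, H = S + 16.2·(-0.99872, 0.050593) = (0.78497, 37.129). Then cos ∠HSZ = SH·SZ / (|SH||SZ|), giving 67.857°.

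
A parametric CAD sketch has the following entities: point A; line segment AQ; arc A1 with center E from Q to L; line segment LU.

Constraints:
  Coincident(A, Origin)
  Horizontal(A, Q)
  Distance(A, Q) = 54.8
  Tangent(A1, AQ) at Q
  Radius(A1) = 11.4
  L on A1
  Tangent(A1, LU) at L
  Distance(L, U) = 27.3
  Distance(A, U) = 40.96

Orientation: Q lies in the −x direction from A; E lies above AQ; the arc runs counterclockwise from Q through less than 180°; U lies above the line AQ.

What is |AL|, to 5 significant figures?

45.609

A is at the origin; A and Q share the same y with |AQ| = 54.8 and Q on the −x side, so Q = (-54.800, 0.0000). A1 meets AQ tangentially, so EQ is at right angles to AQ, so E = Q + (0, 11.4) = (-54.800, 11.400). Since EL ⟂ LU (tangency), |EU| = √(11.4² + 27.3²) = 29.585 regardless of where L sits on A1. So U lies on both circle(A, 40.96) and circle(E, 29.585); the above-AQ intersection is U = (-30.137, 27.740). L is the foot of the tangent from U: L = (-45.328, 5.0565).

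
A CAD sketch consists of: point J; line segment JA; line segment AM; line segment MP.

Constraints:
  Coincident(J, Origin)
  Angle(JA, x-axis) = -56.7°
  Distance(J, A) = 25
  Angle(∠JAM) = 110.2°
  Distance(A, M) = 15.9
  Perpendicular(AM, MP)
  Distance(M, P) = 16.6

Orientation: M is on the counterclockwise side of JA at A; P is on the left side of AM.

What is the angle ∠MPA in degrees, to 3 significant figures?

43.8°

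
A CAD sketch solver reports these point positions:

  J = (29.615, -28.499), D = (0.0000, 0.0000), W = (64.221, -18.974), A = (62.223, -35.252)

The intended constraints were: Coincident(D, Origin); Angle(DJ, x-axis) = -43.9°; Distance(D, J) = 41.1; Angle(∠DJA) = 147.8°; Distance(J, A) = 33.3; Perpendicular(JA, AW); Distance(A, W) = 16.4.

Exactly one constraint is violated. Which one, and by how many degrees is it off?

Perpendicular(JA, AW) — off by 4.70°.

D = (0.00, 0.00) ✓; DJ at -43.90° ✓; |DJ| = 41.10 ✓; ∠DJA = 147.8° ✓; |JA| = 33.30 ✓; ∠(JA, AW) = 94.70° ✗; |AW| = 16.40 ✓.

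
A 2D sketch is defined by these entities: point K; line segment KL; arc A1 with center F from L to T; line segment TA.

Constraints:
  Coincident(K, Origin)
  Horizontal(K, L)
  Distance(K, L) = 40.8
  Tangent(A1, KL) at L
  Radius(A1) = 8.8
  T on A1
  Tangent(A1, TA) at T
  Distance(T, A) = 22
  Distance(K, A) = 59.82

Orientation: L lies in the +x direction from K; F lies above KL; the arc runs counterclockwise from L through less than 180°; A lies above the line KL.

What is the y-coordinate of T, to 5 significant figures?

7.8557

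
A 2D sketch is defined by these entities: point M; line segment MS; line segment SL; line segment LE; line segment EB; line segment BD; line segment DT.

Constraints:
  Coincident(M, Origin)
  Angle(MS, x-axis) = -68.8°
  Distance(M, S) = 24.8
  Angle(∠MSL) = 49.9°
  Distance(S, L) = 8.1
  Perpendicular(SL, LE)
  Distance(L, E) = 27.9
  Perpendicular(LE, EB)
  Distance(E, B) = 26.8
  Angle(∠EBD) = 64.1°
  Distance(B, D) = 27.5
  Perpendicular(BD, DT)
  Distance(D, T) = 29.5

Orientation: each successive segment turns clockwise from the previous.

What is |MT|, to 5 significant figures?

4.8531

M is at the origin; MS runs at -68.8° with length 24.8, so S = (8.9683, -23.122). ∠MSL = 49.9° gives SL at 161.10° from the x-axis; with |SL| = 8.1, L = (1.3050, -20.498). SL ⟂ LE, so LE runs at 71.100°; with |LE| = 27.9, E = (10.342, 5.8979). LE ⟂ EB, so EB runs at -18.900°; with |EB| = 26.8, B = (35.697, -2.7831). ∠EBD = 64.1° gives BD at -134.80° from the x-axis; with |BD| = 27.5, D = (16.320, -22.296). The perpendicularity gives DT at right angles to BD, so DT runs at 135.20°; with |DT| = 29.5, T = (-4.6124, -1.5096). Then |MT| = |T − M| = 4.8531.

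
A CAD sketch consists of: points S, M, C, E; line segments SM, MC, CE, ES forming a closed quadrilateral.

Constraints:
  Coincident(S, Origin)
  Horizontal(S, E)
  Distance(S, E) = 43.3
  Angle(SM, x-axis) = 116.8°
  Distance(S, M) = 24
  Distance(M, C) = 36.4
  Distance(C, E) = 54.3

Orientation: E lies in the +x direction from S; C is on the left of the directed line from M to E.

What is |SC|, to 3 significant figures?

49.1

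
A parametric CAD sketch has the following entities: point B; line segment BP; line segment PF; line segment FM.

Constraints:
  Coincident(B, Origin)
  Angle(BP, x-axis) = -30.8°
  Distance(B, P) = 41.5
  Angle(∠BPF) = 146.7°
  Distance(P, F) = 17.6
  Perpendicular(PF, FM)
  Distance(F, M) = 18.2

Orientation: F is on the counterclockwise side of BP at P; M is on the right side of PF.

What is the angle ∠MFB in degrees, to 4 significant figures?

113.5°

B is at the origin; BP runs at -30.8° with length 41.5, so P = 41.5·(cos -30.8°, sin -30.8°) = (35.65, -21.25). ∠BPF = 146.7°, so PF runs at -30.8° + (180° − 146.7°) = 2.500° from the x-axis; with |PF| = 17.6, F = P + 17.6·(cos 2.500°, sin 2.500°) = (53.23, -20.48). The perpendicularity gives FM at right angles to PF; with |FM| = 18.2 on the right of PF, M = F + 18.2·(0.04362, -0.9990) = (54.02, -38.66). Then cos ∠MFB = FM·FB / (|FM||FB|), giving 113.5°.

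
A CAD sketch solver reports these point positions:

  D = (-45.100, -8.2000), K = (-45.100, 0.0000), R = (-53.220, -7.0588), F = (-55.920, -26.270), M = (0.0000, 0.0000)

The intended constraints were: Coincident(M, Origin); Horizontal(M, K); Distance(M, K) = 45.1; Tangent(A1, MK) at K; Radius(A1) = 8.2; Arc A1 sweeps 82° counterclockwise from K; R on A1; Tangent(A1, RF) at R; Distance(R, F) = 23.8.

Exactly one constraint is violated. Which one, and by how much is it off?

Distance(R, F) = 23.8 — off by 4.40.

M = (0.00, 0.00) ✓; M.y = 0.00, K.y = 0.00 ✓; |MK| = 45.10 ✓; ∠(DK, KM) = 90.00° ✓; |DK| = 8.200 ✓; bearing(D→R) − bearing(D→K) = 82.00° ✓; |DR| = 8.200 ✓; ∠(DR, RF) = 90.00° ✓; |RF| = 19.40 ✗.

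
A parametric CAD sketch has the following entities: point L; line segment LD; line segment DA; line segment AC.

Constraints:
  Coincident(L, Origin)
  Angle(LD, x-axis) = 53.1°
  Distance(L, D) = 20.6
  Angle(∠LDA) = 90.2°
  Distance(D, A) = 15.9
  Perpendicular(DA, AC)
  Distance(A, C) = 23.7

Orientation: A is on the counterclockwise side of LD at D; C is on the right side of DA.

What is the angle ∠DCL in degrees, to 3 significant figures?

14.0°

L is at the origin; LD runs at 53.1° with length 20.6, so D = 20.6·(cos 53.1°, sin 53.1°) = (12.4, 16.5). ∠LDA = 90.2°, so DA runs at 53.1° + (180° − 90.2°) = 143° from the x-axis; with |DA| = 15.9, A = D + 15.9·(cos 143°, sin 143°) = (-0.313, 26.1). The perpendicularity gives AC at right angles to DA; with |AC| = 23.7 on the right of DA, C = A + 23.7·(0.603, 0.798) = (14.0, 45.0). Then cos ∠DCL = CD·CL / (|CD||CL|), giving 14.0°.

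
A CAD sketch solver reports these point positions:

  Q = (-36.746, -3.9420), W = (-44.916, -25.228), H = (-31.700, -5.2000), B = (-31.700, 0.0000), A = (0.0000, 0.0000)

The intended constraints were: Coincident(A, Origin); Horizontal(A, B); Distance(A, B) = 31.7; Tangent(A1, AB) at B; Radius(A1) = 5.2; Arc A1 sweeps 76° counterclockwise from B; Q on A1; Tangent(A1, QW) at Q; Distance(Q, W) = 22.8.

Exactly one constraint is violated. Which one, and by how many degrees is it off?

Tangent(A1, QW) at Q — off by 7.00°.

A = (0.00, 0.00) ✓; A.y = 0.00, B.y = 0.00 ✓; |AB| = 31.70 ✓; ∠(HB, BA) = 90.00° ✓; |HB| = 5.200 ✓; bearing(H→Q) − bearing(H→B) = 76.00° ✓; |HQ| = 5.200 ✓; ∠(HQ, QW) = 97.00° ✗; |QW| = 22.80 ✓.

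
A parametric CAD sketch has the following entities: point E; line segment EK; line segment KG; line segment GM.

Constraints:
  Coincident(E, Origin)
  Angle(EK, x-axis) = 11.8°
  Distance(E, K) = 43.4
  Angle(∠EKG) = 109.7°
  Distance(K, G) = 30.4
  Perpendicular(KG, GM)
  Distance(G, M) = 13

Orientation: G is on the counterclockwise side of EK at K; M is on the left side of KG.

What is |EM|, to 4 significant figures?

52.95

E is at the origin; EK runs at 11.8° with length 43.4, so K = 43.4·(cos 11.8°, sin 11.8°) = (42.48, 8.875). ∠EKG = 109.7°, so KG runs at 11.8° + (180° − 109.7°) = 82.10° from the x-axis; with |KG| = 30.4, G = K + 30.4·(cos 82.10°, sin 82.10°) = (46.66, 38.99). KG is perpendicular to GM; with |GM| = 13.0 on the left of KG, M = G + 13.0·(-0.9905, 0.1374) = (33.78, 40.77). Then |EM| = |M − E| = 52.95.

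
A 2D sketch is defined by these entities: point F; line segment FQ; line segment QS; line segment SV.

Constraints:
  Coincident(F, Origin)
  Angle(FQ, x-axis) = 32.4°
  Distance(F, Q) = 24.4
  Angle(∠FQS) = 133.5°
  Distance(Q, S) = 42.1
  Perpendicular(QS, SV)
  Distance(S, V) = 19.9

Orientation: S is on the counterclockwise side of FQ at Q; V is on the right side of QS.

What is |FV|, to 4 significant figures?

69.87

F is at the origin; FQ runs at 32.4° with length 24.4, so Q = 24.4·(cos 32.4°, sin 32.4°) = (20.60, 13.07). ∠FQS = 133.5°, so QS runs at 32.4° + (180° − 133.5°) = 78.90° from the x-axis; with |QS| = 42.1, S = Q + 42.1·(cos 78.90°, sin 78.90°) = (28.71, 54.39). QS ⟂ SV; with |SV| = 19.9 on the right of QS, V = S + 19.9·(0.9813, -0.1925) = (48.23, 50.56). Then |FV| = |V − F| = 69.87.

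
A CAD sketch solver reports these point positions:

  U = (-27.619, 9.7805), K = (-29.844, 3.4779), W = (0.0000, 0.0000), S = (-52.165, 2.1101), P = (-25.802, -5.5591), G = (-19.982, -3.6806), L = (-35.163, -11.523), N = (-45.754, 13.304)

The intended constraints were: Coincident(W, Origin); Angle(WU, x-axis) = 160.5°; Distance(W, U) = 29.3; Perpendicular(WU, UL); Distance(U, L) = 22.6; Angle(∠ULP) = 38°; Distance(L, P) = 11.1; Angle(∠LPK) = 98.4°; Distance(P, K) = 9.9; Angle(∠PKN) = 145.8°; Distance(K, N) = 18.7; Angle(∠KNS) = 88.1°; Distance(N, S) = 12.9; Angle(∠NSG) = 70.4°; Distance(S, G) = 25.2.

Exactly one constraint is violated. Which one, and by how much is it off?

Distance(S, G) = 25.2 — off by 7.50.

W = (0.00, 0.00) ✓; WU at 160.5° ✓; |WU| = 29.30 ✓; ∠(WU, UL) = 90.00° ✓; |UL| = 22.60 ✓; ∠ULP = 38.00° ✓; |LP| = 11.10 ✓; ∠LPK = 98.40° ✓; |PK| = 9.900 ✓; ∠PKN = 145.8° ✓; |KN| = 18.70 ✓; ∠KNS = 88.10° ✓; |NS| = 12.90 ✓; ∠NSG = 70.40° ✓; |SG| = 32.70 ✗.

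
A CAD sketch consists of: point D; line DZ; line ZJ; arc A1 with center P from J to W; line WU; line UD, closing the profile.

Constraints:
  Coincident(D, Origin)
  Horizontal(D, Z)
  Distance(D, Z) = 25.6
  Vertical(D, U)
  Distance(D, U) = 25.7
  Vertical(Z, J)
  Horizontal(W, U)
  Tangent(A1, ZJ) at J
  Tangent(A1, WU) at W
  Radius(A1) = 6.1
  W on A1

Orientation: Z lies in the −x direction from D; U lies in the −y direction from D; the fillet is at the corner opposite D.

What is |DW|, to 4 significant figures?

32.26

The virtual corner opposite D is at (-25.60, -25.70). A1 meets ZJ tangentially, so PJ is at right angles to ZJ and the tangent condition forces PW to be normal to WU, with radius 6.1, so the center P sits 6.1 in from both sides at P = (-19.50, -19.60). That places the tangent points at J = (-25.60, -19.60) on ZJ and W = (-19.50, -25.70) on WU. Then |DW| = |W − D| = 32.26.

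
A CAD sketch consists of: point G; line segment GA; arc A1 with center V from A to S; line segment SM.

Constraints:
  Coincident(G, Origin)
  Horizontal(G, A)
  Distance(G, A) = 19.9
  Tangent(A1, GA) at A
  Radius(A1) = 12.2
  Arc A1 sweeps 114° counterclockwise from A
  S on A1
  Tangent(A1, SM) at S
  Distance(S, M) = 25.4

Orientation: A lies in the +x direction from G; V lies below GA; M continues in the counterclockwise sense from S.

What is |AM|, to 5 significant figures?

40.374

G is at the origin; GA is horizontal with |GA| = 19.9 and A on the +x side, so A = (19.900, 0.0000). A1 meets GA tangentially, so VA is at right angles to GA, so V = A + (0, -12.2) = (19.900, -12.200). On A1, A sits at bearing 90° from V; a 114° counterclockwise sweep puts S at bearing 204°, so S = V + 12.2·(cos 204°, sin 204°) = (8.7547, -17.162). Tangency of A1 to SM means the radius VS is perpendicular to SM, so SM runs along (−sin 204°, cos 204°); with |SM| = 25.4, M = (19.086, -40.366). Then |AM| = |M − A| = 40.374.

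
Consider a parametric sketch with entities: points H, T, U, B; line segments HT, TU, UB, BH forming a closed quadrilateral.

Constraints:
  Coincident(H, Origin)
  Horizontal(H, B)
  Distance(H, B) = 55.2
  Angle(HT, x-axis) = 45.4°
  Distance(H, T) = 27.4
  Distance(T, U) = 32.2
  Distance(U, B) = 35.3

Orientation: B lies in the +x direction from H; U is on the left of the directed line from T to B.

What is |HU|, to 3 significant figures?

58.9

H is at the origin; H and B share the same y with |HB| = 55.2 and B in +x, so B = (55.2, 0). HT runs at 45.4° with |HT| = 27.4, so T = (19.2, 19.5). U is determined by |TU| = 32.2 and |UB| = 35.3 together: it lies at the intersection of circle(T, 32.2) and circle(B, 35.3). With |TB| = 40.9, the foot of the radical line on TB is 17.9 from T and the perpendicular offset is √(32.2² − 17.9²) = 26.8. Taking the left-of-TB solution: U = (47.7, 34.5).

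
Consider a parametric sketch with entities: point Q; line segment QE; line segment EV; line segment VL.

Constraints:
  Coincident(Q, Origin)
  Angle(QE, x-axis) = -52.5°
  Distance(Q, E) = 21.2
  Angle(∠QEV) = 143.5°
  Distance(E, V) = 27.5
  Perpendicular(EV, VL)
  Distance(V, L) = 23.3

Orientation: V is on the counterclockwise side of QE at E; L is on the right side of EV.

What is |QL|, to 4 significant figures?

57.21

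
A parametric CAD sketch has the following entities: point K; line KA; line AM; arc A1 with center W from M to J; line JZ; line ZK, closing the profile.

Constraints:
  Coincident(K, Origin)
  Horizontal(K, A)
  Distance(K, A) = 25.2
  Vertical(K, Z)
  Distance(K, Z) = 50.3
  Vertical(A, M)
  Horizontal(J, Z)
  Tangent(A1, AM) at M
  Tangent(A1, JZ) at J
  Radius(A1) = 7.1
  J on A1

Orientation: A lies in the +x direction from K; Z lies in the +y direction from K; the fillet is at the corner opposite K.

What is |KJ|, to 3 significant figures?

53.5

The virtual corner opposite K is at (25.2, 50.3). Since A1 is tangent to AM there, WM ⟂ AM and tangency of A1 to JZ means the radius WJ is perpendicular to JZ, with radius 7.1, so the center W sits 7.1 in from both sides at W = (18.1, 43.2). That places the tangent points at M = (25.2, 43.2) on AM and J = (18.1, 50.3) on JZ. Then |KJ| = |J − K| = 53.5.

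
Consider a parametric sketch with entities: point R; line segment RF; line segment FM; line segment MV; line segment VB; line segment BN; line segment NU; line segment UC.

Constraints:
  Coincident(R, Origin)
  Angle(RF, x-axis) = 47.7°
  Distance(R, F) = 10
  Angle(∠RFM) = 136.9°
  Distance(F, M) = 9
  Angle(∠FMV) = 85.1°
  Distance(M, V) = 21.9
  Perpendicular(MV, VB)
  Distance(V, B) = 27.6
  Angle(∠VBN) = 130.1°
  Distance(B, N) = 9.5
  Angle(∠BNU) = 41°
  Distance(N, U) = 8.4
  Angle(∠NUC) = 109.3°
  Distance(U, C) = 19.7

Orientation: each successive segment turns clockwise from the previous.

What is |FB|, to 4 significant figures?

28.17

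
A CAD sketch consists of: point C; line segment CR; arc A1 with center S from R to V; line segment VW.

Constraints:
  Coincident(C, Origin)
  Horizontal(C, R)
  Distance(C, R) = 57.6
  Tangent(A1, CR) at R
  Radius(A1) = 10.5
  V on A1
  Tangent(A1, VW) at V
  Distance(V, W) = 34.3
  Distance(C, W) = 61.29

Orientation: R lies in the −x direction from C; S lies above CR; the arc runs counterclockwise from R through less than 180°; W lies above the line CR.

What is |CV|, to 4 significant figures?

48.08

Checks: |SV| = 10.50 ✓; ∠(SV, VW) = 90.00° ✓; |VW| = 34.30 ✓; |CW| = 61.29 ✓.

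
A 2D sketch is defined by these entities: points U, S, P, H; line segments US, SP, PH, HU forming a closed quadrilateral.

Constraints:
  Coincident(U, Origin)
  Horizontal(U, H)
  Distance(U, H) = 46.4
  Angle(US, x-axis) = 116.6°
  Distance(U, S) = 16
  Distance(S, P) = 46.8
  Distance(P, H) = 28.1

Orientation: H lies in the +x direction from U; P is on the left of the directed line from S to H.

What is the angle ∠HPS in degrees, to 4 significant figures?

92.05°

U is at the origin; UH is horizontal with |UH| = 46.4 and H in +x, so H = (46.4, 0). US runs at 116.6° with |US| = 16.0, so S = (-7.164, 14.31). P is determined by |SP| = 46.8 and |PH| = 28.1 together: it lies at the intersection of circle(S, 46.8) and circle(H, 28.1). With |SH| = 55.44, the foot of the radical line on SH is 40.35 from S and the perpendicular offset is √(46.8² − 40.35²) = 23.70. Taking the left-of-SH solution: P = (37.94, 26.80).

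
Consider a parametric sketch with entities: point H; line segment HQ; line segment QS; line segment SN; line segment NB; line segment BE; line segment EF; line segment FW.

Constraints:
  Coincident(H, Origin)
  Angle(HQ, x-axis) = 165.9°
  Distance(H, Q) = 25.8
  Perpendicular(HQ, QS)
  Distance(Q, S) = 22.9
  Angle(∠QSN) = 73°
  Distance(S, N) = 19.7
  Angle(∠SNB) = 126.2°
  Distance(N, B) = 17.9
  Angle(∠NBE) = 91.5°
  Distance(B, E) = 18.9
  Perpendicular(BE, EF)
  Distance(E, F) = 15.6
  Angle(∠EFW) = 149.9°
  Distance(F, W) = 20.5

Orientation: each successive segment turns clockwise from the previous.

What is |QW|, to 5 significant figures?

28.790

BE ⟂ EF, so EF runs at 96.600°; with |EF| = 15.6, F = (-21.552, 13.815). ∠EFW = 149.9° gives FW at 66.500° from the x-axis; with |FW| = 20.5, W = (-13.378, 32.615). Then |QW| = |W − Q| = 28.790.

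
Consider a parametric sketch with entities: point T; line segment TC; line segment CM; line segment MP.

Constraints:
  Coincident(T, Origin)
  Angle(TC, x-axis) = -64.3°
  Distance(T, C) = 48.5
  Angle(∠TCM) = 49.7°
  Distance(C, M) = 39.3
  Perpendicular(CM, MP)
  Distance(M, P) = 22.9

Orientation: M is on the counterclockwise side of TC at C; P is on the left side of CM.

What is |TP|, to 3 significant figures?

16.2

∠TCM = 49.7°, so CM runs at -64.3° + (180° − 49.7°) = 66.0° from the x-axis; with |CM| = 39.3, M = C + 39.3·(cos 66.0°, sin 66.0°) = (37.0, -7.80). CM ⟂ MP; with |MP| = 22.9 on the left of CM, P = M + 22.9·(-0.914, 0.407) = (16.1, 1.51). Then |TP| = |P − T| = 16.2.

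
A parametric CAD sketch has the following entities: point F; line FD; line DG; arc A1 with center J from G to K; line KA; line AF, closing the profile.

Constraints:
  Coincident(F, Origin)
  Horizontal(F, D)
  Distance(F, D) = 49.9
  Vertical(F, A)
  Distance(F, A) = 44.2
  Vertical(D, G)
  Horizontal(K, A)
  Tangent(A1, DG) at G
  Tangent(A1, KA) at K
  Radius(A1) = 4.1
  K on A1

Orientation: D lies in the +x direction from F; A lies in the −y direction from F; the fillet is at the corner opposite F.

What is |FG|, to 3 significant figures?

64.0

F is at the origin; F and D share the same y with |FD| = 49.9 and D on the +x side, so D = (49.9, 0.00). F and A share the same x with |FA| = 44.2 and A on the −y side, so A = (0.00, -44.2). The virtual corner opposite F is at (49.9, -44.2). A1 meets DG tangentially, so JG is at right angles to DG and since A1 is tangent to KA there, JK ⟂ KA, with radius 4.1, so the center J sits 4.1 in from both sides at J = (45.8, -40.1). That places the tangent points at G = (49.9, -40.1) on DG and K = (45.8, -44.2) on KA. Then |FG| = |G − F| = 64.0.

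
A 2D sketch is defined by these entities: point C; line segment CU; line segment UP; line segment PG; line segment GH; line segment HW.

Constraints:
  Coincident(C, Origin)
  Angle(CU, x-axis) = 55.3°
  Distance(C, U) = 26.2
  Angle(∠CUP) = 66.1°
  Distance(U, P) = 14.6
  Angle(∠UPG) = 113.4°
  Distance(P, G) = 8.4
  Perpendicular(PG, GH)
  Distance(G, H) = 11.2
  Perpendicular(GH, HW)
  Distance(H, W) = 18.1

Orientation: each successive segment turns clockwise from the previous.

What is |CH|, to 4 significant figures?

12.16

C is at the origin; CU runs at 55.3° with length 26.2, so U = (14.92, 21.54). ∠CUP = 66.1° gives UP at -58.60° from the x-axis; with |UP| = 14.6, P = (22.52, 9.078). ∠UPG = 113.4° gives PG at -125.2° from the x-axis; with |PG| = 8.4, G = (17.68, 2.214). PG ⟂ GH, so GH runs at 144.8°; with |GH| = 11.2, H = (8.528, 8.670). Then |CH| = |H − C| = 12.16.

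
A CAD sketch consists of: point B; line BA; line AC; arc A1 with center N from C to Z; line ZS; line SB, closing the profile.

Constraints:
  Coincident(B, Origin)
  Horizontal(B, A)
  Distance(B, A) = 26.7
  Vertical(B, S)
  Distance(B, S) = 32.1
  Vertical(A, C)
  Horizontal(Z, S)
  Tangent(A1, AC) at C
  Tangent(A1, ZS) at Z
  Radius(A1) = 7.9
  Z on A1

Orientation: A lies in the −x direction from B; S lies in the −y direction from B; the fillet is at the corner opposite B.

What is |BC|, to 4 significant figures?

36.04

The virtual corner opposite B is at (-26.70, -32.10). Since A1 is tangent to AC there, NC ⟂ AC and tangency of A1 to ZS means the radius NZ is perpendicular to ZS, with radius 7.9, so the center N sits 7.9 in from both sides at N = (-18.80, -24.20). That places the tangent points at C = (-26.70, -24.20) on AC and Z = (-18.80, -32.10) on ZS. Then |BC| = |C − B| = 36.04.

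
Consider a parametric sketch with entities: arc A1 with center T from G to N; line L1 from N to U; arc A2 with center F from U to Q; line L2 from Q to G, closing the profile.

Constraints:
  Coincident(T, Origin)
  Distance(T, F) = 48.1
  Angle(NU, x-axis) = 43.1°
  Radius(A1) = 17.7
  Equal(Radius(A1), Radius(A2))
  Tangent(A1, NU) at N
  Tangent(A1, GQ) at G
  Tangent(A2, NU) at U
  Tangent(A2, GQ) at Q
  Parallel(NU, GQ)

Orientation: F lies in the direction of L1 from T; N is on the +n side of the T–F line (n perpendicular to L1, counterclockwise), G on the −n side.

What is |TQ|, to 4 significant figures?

51.25

Tangency of A1 to both parallel lines with radius 17.7 puts N and G at T ± 17.7·n: N = (-12.09, 12.92), G = (12.09, -12.92). Equal radii place U and Q the same way about F: U = F + 17.7·n = (23.03, 45.79), Q = F − 17.7·n = (47.21, 19.94). Then |TQ| = |Q − T| = 51.25.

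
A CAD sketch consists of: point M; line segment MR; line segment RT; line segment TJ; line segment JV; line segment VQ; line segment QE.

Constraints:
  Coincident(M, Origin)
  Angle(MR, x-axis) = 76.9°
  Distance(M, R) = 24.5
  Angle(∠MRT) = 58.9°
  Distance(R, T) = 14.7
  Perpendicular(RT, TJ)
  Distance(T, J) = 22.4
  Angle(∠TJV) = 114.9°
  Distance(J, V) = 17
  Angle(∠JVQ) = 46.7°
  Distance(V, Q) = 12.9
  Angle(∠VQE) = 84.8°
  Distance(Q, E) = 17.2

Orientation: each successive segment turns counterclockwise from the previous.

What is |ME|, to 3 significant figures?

7.22

∠JVQ = 46.7° gives VQ at 126° from the x-axis; with |VQ| = 12.9, Q = (7.72, 6.36). ∠VQE = 84.8° gives QE at -138° from the x-axis; with |QE| = 17.2, E = (-5.15, -5.06). Then |ME| = |E − M| = 7.22.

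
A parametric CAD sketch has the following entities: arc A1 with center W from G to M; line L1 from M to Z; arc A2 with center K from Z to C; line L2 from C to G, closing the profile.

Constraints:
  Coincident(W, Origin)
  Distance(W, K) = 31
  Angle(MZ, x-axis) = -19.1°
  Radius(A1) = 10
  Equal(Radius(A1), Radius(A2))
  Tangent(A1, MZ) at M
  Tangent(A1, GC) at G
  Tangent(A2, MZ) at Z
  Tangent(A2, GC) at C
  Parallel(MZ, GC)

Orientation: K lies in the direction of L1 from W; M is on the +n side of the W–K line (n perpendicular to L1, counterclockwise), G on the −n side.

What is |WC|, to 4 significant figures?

32.57

The slot axis is L1's direction at -19.1°, so u = (cos -19.1°, sin -19.1°) = (0.9449, -0.3272) and n = (−sin -19.1°, cos -19.1°) = (0.3272, 0.9449). W is at the origin and K lies 31.0 along u from W, so K = 31.0·u = (29.29, -10.14). Tangency of A1 to both parallel lines with radius 10.0 puts M and G at W ± 10.0·n: M = (3.272, 9.449), G = (-3.272, -9.449). Equal radii place Z and C the same way about K: Z = K + 10.0·n = (32.57, -0.6943), C = K − 10.0·n = (26.02, -19.59). Then |WC| = |C − W| = 32.57.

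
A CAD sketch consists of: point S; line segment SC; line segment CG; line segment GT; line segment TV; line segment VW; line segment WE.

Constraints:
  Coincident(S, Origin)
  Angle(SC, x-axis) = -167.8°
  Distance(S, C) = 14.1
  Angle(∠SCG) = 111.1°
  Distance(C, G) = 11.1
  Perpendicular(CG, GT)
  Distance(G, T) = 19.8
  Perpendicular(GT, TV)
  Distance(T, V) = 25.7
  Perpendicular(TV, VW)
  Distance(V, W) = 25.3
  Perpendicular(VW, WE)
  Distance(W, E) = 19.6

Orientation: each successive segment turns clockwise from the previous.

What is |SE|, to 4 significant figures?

21.20

S is at the origin; SC runs at -167.8° with length 14.1, so C = (-13.78, -2.980). ∠SCG = 111.1° gives CG at 123.3° from the x-axis; with |CG| = 11.1, G = (-19.88, 6.298). CG ⟂ GT, so GT runs at 33.30°; with |GT| = 19.8, T = (-3.327, 17.17). GT ⟂ TV, so TV runs at -56.70°; with |TV| = 25.7, V = (10.78, -4.312). The perpendicularity gives VW at right angles to TV, so VW runs at -146.7°; with |VW| = 25.3, W = (-10.36, -18.20). VW is perpendicular to WE, so WE runs at 123.3°; with |WE| = 19.6, E = (-21.12, -1.820). Then |SE| = |E − S| = 21.20.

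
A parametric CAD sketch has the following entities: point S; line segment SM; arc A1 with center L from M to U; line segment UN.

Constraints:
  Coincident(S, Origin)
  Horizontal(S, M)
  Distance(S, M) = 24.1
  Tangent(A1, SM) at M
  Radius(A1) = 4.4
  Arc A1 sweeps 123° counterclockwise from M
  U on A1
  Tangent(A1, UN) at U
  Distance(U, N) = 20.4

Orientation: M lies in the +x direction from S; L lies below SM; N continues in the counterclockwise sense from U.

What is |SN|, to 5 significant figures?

39.560

S is at the origin; SM is horizontal with |SM| = 24.1 and M on the +x side, so M = (24.100, 0.0000). Tangency of A1 to SM means the radius LM is perpendicular to SM, so L = M + (0, -4.4) = (24.100, -4.4000). On A1, M sits at bearing 90° from L; a 123° counterclockwise sweep puts U at bearing 213°, so U = L + 4.4·(cos 213°, sin 213°) = (20.410, -6.7964). A1 meets UN tangentially, so LU is at right angles to UN, so UN runs along (−sin 213°, cos 213°); with |UN| = 20.4, N = (31.520, -23.905). Then |SN| = |N − S| = 39.560.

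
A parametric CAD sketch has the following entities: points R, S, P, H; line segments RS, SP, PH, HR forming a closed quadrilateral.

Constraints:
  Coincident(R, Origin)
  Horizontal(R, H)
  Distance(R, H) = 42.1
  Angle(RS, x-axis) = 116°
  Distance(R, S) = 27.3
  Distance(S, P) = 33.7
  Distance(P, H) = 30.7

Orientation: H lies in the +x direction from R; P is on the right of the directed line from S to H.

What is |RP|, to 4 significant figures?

11.40

R is at the origin; RH is horizontal with |RH| = 42.1 and H in +x, so H = (42.1, 0). RS runs at 116.0° with |RS| = 27.3, so S = (-11.97, 24.54). P is determined by |SP| = 33.7 and |PH| = 30.7 together: it lies at the intersection of circle(S, 33.7) and circle(H, 30.7). With |SH| = 59.37, the foot of the radical line on SH is 31.31 from S and the perpendicular offset is √(33.7² − 31.31²) = 12.45. Taking the right-of-SH solution: P = (11.40, 0.2554).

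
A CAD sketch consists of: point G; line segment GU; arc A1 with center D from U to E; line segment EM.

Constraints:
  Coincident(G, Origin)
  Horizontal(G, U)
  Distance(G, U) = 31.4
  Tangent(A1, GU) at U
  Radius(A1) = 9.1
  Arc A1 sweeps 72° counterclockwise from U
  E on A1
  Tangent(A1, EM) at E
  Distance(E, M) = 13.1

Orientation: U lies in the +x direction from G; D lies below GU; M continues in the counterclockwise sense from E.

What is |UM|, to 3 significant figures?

22.6

On A1, U sits at bearing 90° from D; a 72° counterclockwise sweep puts E at bearing 162°, so E = D + 9.1·(cos 162°, sin 162°) = (22.7, -6.29). Since A1 is tangent to EM there, DE ⟂ EM, so EM runs along (−sin 162°, cos 162°); with |EM| = 13.1, M = (18.7, -18.7). Then |UM| = |M − U| = 22.6.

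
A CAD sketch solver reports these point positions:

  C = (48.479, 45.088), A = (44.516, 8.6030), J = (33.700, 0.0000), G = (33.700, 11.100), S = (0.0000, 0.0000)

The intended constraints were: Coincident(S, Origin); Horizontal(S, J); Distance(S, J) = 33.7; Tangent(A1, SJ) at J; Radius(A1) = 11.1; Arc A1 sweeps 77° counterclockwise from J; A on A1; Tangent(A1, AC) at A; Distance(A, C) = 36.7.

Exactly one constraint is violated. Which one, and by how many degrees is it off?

Tangent(A1, AC) at A — off by 6.80°.

S = (0.00, 0.00) ✓; S.y = 0.00, J.y = 0.00 ✓; |SJ| = 33.70 ✓; ∠(GJ, JS) = 90.00° ✓; |GJ| = 11.10 ✓; bearing(G→A) − bearing(G→J) = 77.00° ✓; |GA| = 11.10 ✓; ∠(GA, AC) = 83.20° ✗; |AC| = 36.70 ✓.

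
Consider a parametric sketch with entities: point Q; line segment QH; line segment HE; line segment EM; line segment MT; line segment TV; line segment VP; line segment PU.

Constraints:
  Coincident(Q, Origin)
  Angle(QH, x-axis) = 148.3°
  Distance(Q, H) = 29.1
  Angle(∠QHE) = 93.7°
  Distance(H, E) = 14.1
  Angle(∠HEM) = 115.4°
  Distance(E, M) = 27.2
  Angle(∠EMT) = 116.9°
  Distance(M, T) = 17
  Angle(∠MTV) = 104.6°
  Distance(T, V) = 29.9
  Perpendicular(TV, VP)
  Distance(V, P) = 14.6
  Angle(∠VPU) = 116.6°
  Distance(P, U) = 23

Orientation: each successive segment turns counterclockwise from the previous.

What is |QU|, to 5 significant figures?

25.473

Q is at the origin; QH runs at 148.3° with length 29.1, so H = (-24.759, 15.291). ∠QHE = 93.7° gives HE at -125.40° from the x-axis; with |HE| = 14.1, E = (-32.926, 3.7979). ∠HEM = 115.4° gives EM at -60.800° from the x-axis; with |EM| = 27.2, M = (-19.657, -19.946). ∠EMT = 116.9° gives MT at 2.3000° from the x-axis; with |MT| = 17.0, T = (-2.6704, -19.263). ∠MTV = 104.6° gives TV at 77.700° from the x-axis; with |TV| = 29.9, V = (3.6992, 9.9503). The perpendicularity gives VP at right angles to TV, so VP runs at 167.70°; with |VP| = 14.6, P = (-10.566, 13.061). ∠VPU = 116.6° gives PU at -128.90° from the x-axis; with |PU| = 23.0, U = (-25.009, -4.8390). Then |QU| = |U − Q| = 25.473.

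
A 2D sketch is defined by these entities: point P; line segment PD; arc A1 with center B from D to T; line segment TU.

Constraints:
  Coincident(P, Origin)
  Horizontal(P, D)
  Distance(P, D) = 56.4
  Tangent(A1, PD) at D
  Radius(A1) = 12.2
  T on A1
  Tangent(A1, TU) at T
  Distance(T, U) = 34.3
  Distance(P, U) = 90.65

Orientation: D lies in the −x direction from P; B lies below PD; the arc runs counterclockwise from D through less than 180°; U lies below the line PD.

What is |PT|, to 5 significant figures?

67.691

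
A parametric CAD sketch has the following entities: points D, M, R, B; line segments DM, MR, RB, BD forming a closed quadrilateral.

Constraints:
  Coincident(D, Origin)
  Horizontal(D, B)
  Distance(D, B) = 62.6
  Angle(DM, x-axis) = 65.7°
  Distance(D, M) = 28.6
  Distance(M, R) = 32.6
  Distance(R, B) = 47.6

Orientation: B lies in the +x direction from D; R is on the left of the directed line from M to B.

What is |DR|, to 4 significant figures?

58.15

Checks: |MR| = 32.60 ✓; |RB| = 47.60 ✓.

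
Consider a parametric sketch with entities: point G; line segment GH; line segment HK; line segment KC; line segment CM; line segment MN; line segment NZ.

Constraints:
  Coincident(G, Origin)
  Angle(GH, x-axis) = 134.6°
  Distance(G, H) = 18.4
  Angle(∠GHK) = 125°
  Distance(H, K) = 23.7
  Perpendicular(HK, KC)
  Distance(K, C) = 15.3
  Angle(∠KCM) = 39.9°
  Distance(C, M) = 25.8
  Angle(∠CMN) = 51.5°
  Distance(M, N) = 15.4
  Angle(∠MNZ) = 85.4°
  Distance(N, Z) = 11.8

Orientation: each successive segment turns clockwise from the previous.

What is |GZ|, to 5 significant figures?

33.452

G is at the origin; GH runs at 134.6° with length 18.4, so H = (-12.920, 13.101). ∠GHK = 125.0° gives HK at 79.600° from the x-axis; with |HK| = 23.7, K = (-8.6413, 36.412). The perpendicularity gives KC at right angles to HK, so KC runs at -10.400°; with |KC| = 15.3, C = (6.4073, 33.650). ∠KCM = 39.9° gives CM at -150.50° from the x-axis; with |CM| = 25.8, M = (-16.048, 20.945). ∠CMN = 51.5° gives MN at 81.000° from the x-axis; with |MN| = 15.4, N = (-13.639, 36.156). ∠MNZ = 85.4° gives NZ at -13.600° from the x-axis; with |NZ| = 11.8, Z = (-2.1696, 33.381). Then |GZ| = |Z − G| = 33.452.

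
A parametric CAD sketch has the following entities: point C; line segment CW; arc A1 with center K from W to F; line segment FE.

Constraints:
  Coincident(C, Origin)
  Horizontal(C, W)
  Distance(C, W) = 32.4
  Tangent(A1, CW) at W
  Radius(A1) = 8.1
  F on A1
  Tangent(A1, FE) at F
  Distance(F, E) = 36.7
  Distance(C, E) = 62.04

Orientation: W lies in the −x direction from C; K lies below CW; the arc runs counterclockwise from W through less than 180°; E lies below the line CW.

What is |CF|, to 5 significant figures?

41.129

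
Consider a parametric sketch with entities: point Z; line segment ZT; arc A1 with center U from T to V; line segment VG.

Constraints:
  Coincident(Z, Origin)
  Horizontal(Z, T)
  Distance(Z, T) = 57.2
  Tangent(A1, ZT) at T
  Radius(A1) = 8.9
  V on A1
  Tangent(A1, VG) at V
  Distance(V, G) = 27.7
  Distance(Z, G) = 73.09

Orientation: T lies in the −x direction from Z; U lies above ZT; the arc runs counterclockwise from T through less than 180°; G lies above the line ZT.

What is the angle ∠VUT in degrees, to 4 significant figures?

118.8°

Z is at the origin; ZT is horizontal with |ZT| = 57.2 and T on the −x side, so T = (-57.20, 0.000). Since A1 is tangent to ZT there, UT ⟂ ZT, so U = T + (0, 8.9) = (-57.20, 8.900). Since UV ⟂ VG (tangency), |UG| = √(8.9² + 27.7²) = 29.09 regardless of where V sits on A1. So G lies on both circle(Z, 73.09) and circle(U, 29.09); the above-ZT intersection is G = (-62.76, 37.46). V is the foot of the tangent from G: V = (-49.40, 13.19).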